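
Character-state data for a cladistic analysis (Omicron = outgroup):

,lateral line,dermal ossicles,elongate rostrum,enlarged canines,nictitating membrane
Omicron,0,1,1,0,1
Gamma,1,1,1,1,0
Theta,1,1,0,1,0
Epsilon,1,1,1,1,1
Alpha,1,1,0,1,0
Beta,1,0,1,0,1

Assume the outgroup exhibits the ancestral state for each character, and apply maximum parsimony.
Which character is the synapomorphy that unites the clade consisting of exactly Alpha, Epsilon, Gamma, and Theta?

Character polarity is set by the outgroup: the derived state is whichever differs from the outgroup's state, so for dermal ossicles, elongate rostrum, nictitating membrane the derived state is '0', and for the remaining characters it is '1'.
All ingroup taxa share the derived state '1' for lateral line; it defines the ingroup but does not resolve relationships within it.
dermal ossicles: derived state '0' in Beta only — an autapomorphy, so it tells us nothing about relationships among taxa.
elongate rostrum (derived state '0') is shared by Alpha and Theta — a synapomorphy uniting that clade.
Only Alpha, Epsilon, Gamma, and Theta show the derived state '1' for enlarged canines, supporting them as a clade.
nictitating membrane (derived state '0') is shared by Alpha, Gamma, and Theta — a synapomorphy uniting that clade.
Most parsimonious ingroup topology: (((Gamma,(Theta,Alpha)),Epsilon),Beta).
The clade {Alpha, Epsilon, Gamma, Theta} is supported by enlarged canines: its derived state '1' occurs in exactly those taxa and in no other taxon (including the outgroup).

enlarged canines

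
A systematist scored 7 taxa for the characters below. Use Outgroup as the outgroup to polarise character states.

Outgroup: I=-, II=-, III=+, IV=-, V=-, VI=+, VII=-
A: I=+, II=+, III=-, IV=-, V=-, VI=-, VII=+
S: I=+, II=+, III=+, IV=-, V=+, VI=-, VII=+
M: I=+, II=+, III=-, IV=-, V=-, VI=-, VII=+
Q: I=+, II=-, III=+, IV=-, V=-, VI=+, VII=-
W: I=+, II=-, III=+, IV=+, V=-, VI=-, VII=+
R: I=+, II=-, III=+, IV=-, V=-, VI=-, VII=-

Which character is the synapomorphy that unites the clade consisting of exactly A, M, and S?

Character polarity is set by the outgroup: the derived state is whichever differs from the outgroup's state, so for III, VI the derived state is '-', and for the remaining characters it is '+'.
All ingroup taxa share the derived state '+' for I; it defines the ingroup but does not resolve relationships within it.
Only A, M, and S show the derived state '+' for II, supporting them as a clade.
III: derived state '-' in A and M only — synapomorphy for {A, M}.
IV (derived state '+') is unique to W (autapomorphy; uninformative for grouping).
V: derived state '+' in S only — an autapomorphy, so it tells us nothing about relationships among taxa.
Only A, M, R, S, and W show the derived state '-' for VI, supporting them as a clade.
VII (derived state '+') is shared by A, M, S, and W — a synapomorphy uniting that clade.
Most parsimonious ingroup topology: (((((A,M),S),W),R),Q).
The clade {A, M, S} is supported by II: its derived state '+' occurs in exactly those taxa and in no other taxon (including the outgroup).

II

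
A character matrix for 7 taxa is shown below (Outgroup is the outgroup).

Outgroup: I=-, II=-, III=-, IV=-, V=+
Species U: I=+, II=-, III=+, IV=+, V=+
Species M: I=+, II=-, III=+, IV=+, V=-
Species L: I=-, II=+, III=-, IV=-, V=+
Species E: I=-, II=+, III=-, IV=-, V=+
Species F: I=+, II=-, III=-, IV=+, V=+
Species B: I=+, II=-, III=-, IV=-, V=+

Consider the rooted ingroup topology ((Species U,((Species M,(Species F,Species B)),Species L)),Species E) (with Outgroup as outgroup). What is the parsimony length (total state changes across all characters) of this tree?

10

Map each character onto ((Species U,((Species M,(Species F,Species B)),Species L)),Species E) (rooted by Outgroup) and count the minimum state changes it requires (Fitch parsimony):
I: 2; II: 2; III: 2; IV: 3; V: 1.
Total tree length = 10.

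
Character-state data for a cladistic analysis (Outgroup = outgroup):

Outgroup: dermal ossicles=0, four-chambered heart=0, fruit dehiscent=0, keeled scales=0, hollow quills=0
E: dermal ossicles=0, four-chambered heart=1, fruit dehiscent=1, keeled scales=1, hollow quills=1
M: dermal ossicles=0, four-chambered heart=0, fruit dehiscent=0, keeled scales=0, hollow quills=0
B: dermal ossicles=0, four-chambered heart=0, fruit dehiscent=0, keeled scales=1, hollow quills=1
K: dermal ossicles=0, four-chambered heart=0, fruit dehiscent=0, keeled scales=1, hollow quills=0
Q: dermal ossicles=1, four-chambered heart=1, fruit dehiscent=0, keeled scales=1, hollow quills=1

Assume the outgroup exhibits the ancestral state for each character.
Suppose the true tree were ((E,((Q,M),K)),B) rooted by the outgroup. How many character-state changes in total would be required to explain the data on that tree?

Map each character onto ((E,((Q,M),K)),B) (rooted by Outgroup) and count the minimum state changes it requires (Fitch parsimony):
dermal ossicles: 1; four-chambered heart: 2; fruit dehiscent: 1; keeled scales: 2; hollow quills: 3.
Total tree length = 9.

9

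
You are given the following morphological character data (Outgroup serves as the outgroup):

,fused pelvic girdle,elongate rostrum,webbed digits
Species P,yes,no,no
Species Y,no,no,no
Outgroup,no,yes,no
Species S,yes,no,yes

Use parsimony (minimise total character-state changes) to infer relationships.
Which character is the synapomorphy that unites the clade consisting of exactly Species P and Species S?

fused pelvic girdle

Character polarity is set by the outgroup: the derived state is whichever differs from the outgroup's state, so for elongate rostrum the derived state is 'no', and for the remaining characters it is 'yes'.
fused pelvic girdle: derived state 'yes' in Species P and Species S only — synapomorphy for {Species P, Species S}.
elongate rostrum (derived state 'no') is shared by all ingroup taxa — unites the whole ingroup.
webbed digits (derived state 'yes') is unique to Species S (autapomorphy; uninformative for grouping).
Most parsimonious ingroup topology: ((Species P,Species S),Species Y).
The clade {Species P, Species S} is supported by fused pelvic girdle: its derived state 'yes' occurs in exactly those taxa and in no other taxon (including the outgroup).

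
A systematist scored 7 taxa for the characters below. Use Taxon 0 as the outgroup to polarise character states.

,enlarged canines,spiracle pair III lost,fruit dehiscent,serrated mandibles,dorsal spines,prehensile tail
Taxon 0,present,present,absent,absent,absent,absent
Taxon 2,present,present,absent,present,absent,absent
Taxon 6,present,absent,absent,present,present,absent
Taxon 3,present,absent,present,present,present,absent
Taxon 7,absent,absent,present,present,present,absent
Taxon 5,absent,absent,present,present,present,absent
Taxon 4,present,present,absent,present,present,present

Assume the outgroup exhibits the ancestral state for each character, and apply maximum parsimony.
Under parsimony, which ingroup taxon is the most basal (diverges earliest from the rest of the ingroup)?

Taxon 2

Character polarity is set by the outgroup: the derived state is whichever differs from the outgroup's state, so for enlarged canines, spiracle pair III lost the derived state is 'absent', and for the remaining characters it is 'present'.
Only Taxon 5 and Taxon 7 show the derived state 'absent' for enlarged canines, supporting them as a clade.
Only Taxon 3, Taxon 5, Taxon 6, and Taxon 7 show the derived state 'absent' for spiracle pair III lost, supporting them as a clade.
fruit dehiscent (derived state 'present') is shared by Taxon 3, Taxon 5, and Taxon 7 — a synapomorphy uniting that clade.
All ingroup taxa share the derived state 'present' for serrated mandibles; it defines the ingroup but does not resolve relationships within it.
dorsal spines: derived state 'present' in Taxon 3, Taxon 4, Taxon 5, Taxon 6, and Taxon 7 only — synapomorphy for {Taxon 3, Taxon 4, Taxon 5, Taxon 6, Taxon 7}.
prehensile tail: derived state 'present' in Taxon 4 only — an autapomorphy, so it tells us nothing about relationships among taxa.
Most parsimonious ingroup topology: (Taxon 2,((Taxon 6,(Taxon 3,(Taxon 7,Taxon 5))),Taxon 4)).
Taxon 2 is sister to the clade containing all other ingroup taxa, so it is the earliest-diverging (most basal) ingroup lineage.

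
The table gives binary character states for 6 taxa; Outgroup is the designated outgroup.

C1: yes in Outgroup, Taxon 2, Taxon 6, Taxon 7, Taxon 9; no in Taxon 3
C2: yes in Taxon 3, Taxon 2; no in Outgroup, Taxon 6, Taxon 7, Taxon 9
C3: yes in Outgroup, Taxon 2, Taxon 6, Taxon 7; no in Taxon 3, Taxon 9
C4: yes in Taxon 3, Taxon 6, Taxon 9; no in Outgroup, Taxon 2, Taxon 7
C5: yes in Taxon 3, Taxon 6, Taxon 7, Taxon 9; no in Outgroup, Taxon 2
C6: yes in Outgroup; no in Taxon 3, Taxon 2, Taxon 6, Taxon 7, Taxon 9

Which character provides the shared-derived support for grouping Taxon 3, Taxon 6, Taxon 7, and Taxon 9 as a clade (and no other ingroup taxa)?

C5

Character polarity is set by the outgroup: the derived state is whichever differs from the outgroup's state, so for C1, C3, C6 the derived state is 'no', and for the remaining characters it is 'yes'.
C1: derived state 'no' in Taxon 3 only — an autapomorphy, so it tells us nothing about relationships among taxa.
C2 (state 'yes') occurs in Taxon 2 and Taxon 3 but conflicts with the nesting implied by the other characters — most parsimoniously interpreted as homoplasy.
C3: derived state 'no' in Taxon 3 and Taxon 9 only — synapomorphy for {Taxon 3, Taxon 9}.
Only Taxon 3, Taxon 6, and Taxon 9 show the derived state 'yes' for C4, supporting them as a clade.
C5 (derived state 'yes') is shared by Taxon 3, Taxon 6, Taxon 7, and Taxon 9 — a synapomorphy uniting that clade.
C6 (derived state 'no') is shared by all ingroup taxa — unites the whole ingroup.
Most parsimonious ingroup topology: ((((Taxon 3,Taxon 9),Taxon 6),Taxon 7),Taxon 2).
The clade {Taxon 3, Taxon 6, Taxon 7, Taxon 9} is supported by C5: its derived state 'yes' occurs in exactly those taxa and in no other taxon (including the outgroup).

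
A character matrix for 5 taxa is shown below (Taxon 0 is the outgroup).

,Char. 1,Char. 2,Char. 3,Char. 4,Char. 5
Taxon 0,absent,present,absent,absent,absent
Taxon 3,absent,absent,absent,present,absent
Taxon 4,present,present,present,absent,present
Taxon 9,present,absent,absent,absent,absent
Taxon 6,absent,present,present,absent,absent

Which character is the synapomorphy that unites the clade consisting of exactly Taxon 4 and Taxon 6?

Character polarity is set by the outgroup: the derived state is whichever differs from the outgroup's state, so for Char. 2 the derived state is 'absent', and for the remaining characters it is 'present'.
Char. 1 groups Taxon 4 and Taxon 9, which is incompatible with the clades supported by the remaining characters; treating it as convergent (homoplasy) costs fewer steps than any alternative tree.
Char. 2: derived state 'absent' in Taxon 3 and Taxon 9 only — synapomorphy for {Taxon 3, Taxon 9}.
Only Taxon 4 and Taxon 6 show the derived state 'present' for Char. 3, supporting them as a clade.
Char. 4: derived state 'present' in Taxon 3 only — an autapomorphy, so it tells us nothing about relationships among taxa.
Char. 5 (derived state 'present') is unique to Taxon 4 (autapomorphy; uninformative for grouping).
Most parsimonious ingroup topology: ((Taxon 3,Taxon 9),(Taxon 4,Taxon 6)).
The clade {Taxon 4, Taxon 6} is supported by Char. 3: its derived state 'present' occurs in exactly those taxa and in no other taxon (including the outgroup).

Char. 3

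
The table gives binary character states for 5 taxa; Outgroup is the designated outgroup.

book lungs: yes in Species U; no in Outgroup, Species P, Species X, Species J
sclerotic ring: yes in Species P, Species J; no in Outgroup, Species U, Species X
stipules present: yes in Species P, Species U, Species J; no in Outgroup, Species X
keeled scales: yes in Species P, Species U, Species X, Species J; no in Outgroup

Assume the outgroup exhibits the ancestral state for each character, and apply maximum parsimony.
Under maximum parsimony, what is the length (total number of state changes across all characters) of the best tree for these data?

4

The outgroup has state 'no' for every character, so 'yes' is the derived state throughout.
book lungs: derived state 'yes' in Species U only — an autapomorphy, so it tells us nothing about relationships among taxa.
sclerotic ring: derived state 'yes' in Species J and Species P only — synapomorphy for {Species J, Species P}.
stipules present (derived state 'yes') is shared by Species J, Species P, and Species U — a synapomorphy uniting that clade.
All ingroup taxa share the derived state 'yes' for keeled scales; it defines the ingroup but does not resolve relationships within it.
Most parsimonious ingroup topology: (((Species P,Species J),Species U),Species X).
Changes per character on this tree: book lungs: 1; sclerotic ring: 1; stipules present: 1; keeled scales: 1.
Total = 4.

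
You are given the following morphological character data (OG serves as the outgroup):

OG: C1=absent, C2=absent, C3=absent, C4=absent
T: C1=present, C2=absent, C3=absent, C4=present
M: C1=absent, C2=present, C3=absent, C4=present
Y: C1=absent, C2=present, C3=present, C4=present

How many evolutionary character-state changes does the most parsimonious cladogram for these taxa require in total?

The outgroup has state 'absent' for every character, so 'present' is the derived state throughout.
C1 (derived state 'present') is unique to T (autapomorphy; uninformative for grouping).
C2 (derived state 'present') is shared by M and Y — a synapomorphy uniting that clade.
C3 (derived state 'present') is unique to Y (autapomorphy; uninformative for grouping).
All ingroup taxa share the derived state 'present' for C4; it defines the ingroup but does not resolve relationships within it.
Most parsimonious ingroup topology: (T,(M,Y)).
Changes per character on this tree: C1: 1; C2: 1; C3: 1; C4: 1.
Total = 4.

4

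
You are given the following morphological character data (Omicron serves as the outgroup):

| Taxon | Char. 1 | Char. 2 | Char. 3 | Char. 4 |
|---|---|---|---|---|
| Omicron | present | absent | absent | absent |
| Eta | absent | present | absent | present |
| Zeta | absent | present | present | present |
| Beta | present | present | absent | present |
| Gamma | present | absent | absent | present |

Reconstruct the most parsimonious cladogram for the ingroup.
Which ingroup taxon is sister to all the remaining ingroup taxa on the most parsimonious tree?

Gamma

Character polarity is set by the outgroup: the derived state is whichever differs from the outgroup's state, so for Char. 1 the derived state is 'absent', and for the remaining characters it is 'present'.
Only Eta and Zeta show the derived state 'absent' for Char. 1, supporting them as a clade.
Char. 2 (derived state 'present') is shared by Beta, Eta, and Zeta — a synapomorphy uniting that clade.
Char. 3: derived state 'present' in Zeta only — an autapomorphy, so it tells us nothing about relationships among taxa.
All ingroup taxa share the derived state 'present' for Char. 4; it defines the ingroup but does not resolve relationships within it.
Most parsimonious ingroup topology: (((Eta,Zeta),Beta),Gamma).
Gamma is sister to the clade containing all other ingroup taxa, so it is the earliest-diverging (most basal) ingroup lineage.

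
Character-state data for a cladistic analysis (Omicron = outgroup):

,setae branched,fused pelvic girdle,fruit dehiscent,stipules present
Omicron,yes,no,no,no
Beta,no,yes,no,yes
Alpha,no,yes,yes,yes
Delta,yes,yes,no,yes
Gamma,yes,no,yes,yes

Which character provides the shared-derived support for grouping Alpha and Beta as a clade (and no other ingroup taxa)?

setae branched

Character polarity is set by the outgroup: the derived state is whichever differs from the outgroup's state, so for setae branched the derived state is 'no', and for the remaining characters it is 'yes'.
setae branched: derived state 'no' in Alpha and Beta only — synapomorphy for {Alpha, Beta}.
fused pelvic girdle (derived state 'yes') is shared by Alpha, Beta, and Delta — a synapomorphy uniting that clade.
fruit dehiscent (state 'yes') occurs in Alpha and Gamma but conflicts with the nesting implied by the other characters — most parsimoniously interpreted as homoplasy.
stipules present (derived state 'yes') is shared by all ingroup taxa — unites the whole ingroup.
Most parsimonious ingroup topology: (((Beta,Alpha),Delta),Gamma).
The clade {Alpha, Beta} is supported by setae branched: its derived state 'no' occurs in exactly those taxa and in no other taxon (including the outgroup).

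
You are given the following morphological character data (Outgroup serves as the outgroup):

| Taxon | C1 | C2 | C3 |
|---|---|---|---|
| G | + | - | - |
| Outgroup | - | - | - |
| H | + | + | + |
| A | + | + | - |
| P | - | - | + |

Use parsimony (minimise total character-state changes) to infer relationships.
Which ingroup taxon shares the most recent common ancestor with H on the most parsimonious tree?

The outgroup has state '-' for every character, so '+' is the derived state throughout.
C1 (derived state '+') is shared by A, G, and H — a synapomorphy uniting that clade.
C2: derived state '+' in A and H only — synapomorphy for {A, H}.
C3 (state '+') occurs in H and P but conflicts with the nesting implied by the other characters — most parsimoniously interpreted as homoplasy.
Most parsimonious ingroup topology: (((A,H),G),P).
H and A form a cherry on this tree, so they are sister taxa.

A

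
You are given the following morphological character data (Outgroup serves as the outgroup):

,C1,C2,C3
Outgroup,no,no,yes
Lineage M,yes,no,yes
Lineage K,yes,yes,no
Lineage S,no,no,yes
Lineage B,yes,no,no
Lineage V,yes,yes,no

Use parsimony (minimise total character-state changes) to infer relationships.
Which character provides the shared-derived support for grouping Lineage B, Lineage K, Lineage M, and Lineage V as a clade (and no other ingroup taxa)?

Character polarity is set by the outgroup: the derived state is whichever differs from the outgroup's state, so for C3 the derived state is 'no', and for the remaining characters it is 'yes'.
C1 (derived state 'yes') is shared by Lineage B, Lineage K, Lineage M, and Lineage V — a synapomorphy uniting that clade.
Only Lineage K and Lineage V show the derived state 'yes' for C2, supporting them as a clade.
C3 (derived state 'no') is shared by Lineage B, Lineage K, and Lineage V — a synapomorphy uniting that clade.
Most parsimonious ingroup topology: ((Lineage M,((Lineage K,Lineage V),Lineage B)),Lineage S).
The clade {Lineage B, Lineage K, Lineage M, Lineage V} is supported by C1: its derived state 'yes' occurs in exactly those taxa and in no other taxon (including the outgroup).

C1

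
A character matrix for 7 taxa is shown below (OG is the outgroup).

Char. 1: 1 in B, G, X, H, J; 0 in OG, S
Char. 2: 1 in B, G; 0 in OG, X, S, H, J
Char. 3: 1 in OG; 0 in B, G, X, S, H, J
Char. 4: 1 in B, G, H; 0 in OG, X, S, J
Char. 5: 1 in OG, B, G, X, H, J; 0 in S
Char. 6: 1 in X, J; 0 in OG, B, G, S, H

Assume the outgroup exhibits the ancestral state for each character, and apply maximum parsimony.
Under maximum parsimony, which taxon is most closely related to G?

Character polarity is set by the outgroup: the derived state is whichever differs from the outgroup's state, so for Char. 3, Char. 5 the derived state is '0', and for the remaining characters it is '1'.
Char. 1 (derived state '1') is shared by B, G, H, J, and X — a synapomorphy uniting that clade.
Only B and G show the derived state '1' for Char. 2, supporting them as a clade.
Char. 3 (derived state '0') is shared by all ingroup taxa — unites the whole ingroup.
Char. 4: derived state '1' in B, G, and H only — synapomorphy for {B, G, H}.
Char. 5 (derived state '0') is unique to S (autapomorphy; uninformative for grouping).
Only J and X show the derived state '1' for Char. 6, supporting them as a clade.
Most parsimonious ingroup topology: ((((B,G),H),(X,J)),S).
G and B form a cherry on this tree, so they are sister taxa.

B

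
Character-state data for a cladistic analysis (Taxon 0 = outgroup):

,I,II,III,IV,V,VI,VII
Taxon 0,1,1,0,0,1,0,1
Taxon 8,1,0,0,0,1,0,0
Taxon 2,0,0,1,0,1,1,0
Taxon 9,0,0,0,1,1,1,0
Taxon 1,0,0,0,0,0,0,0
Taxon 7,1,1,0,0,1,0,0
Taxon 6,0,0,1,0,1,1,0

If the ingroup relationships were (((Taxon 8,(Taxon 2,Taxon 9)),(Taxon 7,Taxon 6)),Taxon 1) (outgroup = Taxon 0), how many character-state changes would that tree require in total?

Map each character onto (((Taxon 8,(Taxon 2,Taxon 9)),(Taxon 7,Taxon 6)),Taxon 1) (rooted by Taxon 0) and count the minimum state changes it requires (Fitch parsimony):
I: 3; II: 2; III: 2; IV: 1; V: 1; VI: 2; VII: 1.
Total tree length = 12.

12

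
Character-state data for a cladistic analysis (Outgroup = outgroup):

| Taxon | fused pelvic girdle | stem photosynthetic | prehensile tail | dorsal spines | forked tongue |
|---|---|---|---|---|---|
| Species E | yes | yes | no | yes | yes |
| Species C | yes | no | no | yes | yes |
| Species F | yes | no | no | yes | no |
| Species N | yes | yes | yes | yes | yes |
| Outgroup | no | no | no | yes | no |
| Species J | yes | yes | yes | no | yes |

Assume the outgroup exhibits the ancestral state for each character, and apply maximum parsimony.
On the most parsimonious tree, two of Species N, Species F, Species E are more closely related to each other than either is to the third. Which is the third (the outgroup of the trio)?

Species F

Character polarity is set by the outgroup: the derived state is whichever differs from the outgroup's state, so for dorsal spines the derived state is 'no', and for the remaining characters it is 'yes'.
fused pelvic girdle (derived state 'yes') is shared by all ingroup taxa — unites the whole ingroup.
stem photosynthetic (derived state 'yes') is shared by Species E, Species J, and Species N — a synapomorphy uniting that clade.
Only Species J and Species N show the derived state 'yes' for prehensile tail, supporting them as a clade.
dorsal spines (derived state 'no') is unique to Species J (autapomorphy; uninformative for grouping).
forked tongue (derived state 'yes') is shared by Species C, Species E, Species J, and Species N — a synapomorphy uniting that clade.
Most parsimonious ingroup topology: (Species F,(((Species N,Species J),Species E),Species C)).
Species E and Species N share a more recent common ancestor with each other than either does with Species F, so Species F is the least closely related of the three.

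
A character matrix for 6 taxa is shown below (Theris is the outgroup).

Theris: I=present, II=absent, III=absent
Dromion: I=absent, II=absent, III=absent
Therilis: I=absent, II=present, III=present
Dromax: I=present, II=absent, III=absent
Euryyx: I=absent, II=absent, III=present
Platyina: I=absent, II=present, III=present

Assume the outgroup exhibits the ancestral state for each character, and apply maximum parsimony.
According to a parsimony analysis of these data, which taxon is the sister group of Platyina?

Character polarity is set by the outgroup: the derived state is whichever differs from the outgroup's state, so for I the derived state is 'absent', and for the remaining characters it is 'present'.
I (derived state 'absent') is shared by Dromion, Euryyx, Platyina, and Therilis — a synapomorphy uniting that clade.
Only Platyina and Therilis show the derived state 'present' for II, supporting them as a clade.
Only Euryyx, Platyina, and Therilis show the derived state 'present' for III, supporting them as a clade.
Most parsimonious ingroup topology: ((Dromion,((Therilis,Platyina),Euryyx)),Dromax).
Platyina and Therilis form a cherry on this tree, so they are sister taxa.

Therilis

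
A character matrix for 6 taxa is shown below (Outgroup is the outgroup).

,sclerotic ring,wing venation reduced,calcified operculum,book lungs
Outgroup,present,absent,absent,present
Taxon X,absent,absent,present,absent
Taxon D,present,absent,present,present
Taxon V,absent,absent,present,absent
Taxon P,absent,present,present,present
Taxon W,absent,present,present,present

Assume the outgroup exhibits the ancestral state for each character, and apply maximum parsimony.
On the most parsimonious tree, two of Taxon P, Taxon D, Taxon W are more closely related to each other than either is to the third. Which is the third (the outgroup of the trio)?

Taxon D

Character polarity is set by the outgroup: the derived state is whichever differs from the outgroup's state, so for sclerotic ring, book lungs the derived state is 'absent', and for the remaining characters it is 'present'.
sclerotic ring: derived state 'absent' in Taxon P, Taxon V, Taxon W, and Taxon X only — synapomorphy for {Taxon P, Taxon V, Taxon W, Taxon X}.
wing venation reduced (derived state 'present') is shared by Taxon P and Taxon W — a synapomorphy uniting that clade.
calcified operculum (derived state 'present') is shared by all ingroup taxa — unites the whole ingroup.
book lungs (derived state 'absent') is shared by Taxon V and Taxon X — a synapomorphy uniting that clade.
Most parsimonious ingroup topology: (((Taxon X,Taxon V),(Taxon P,Taxon W)),Taxon D).
Taxon W and Taxon P share a more recent common ancestor with each other than either does with Taxon D, so Taxon D is the least closely related of the three.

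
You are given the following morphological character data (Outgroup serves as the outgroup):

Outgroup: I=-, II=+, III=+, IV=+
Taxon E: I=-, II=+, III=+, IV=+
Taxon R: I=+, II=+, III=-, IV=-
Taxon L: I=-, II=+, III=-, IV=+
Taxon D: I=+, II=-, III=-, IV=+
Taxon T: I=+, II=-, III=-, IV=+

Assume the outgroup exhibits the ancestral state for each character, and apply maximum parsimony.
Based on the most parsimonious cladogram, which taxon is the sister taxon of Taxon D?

Taxon T

Character polarity is set by the outgroup: the derived state is whichever differs from the outgroup's state, so for II, III, IV the derived state is '-', and for the remaining characters it is '+'.
Only Taxon D, Taxon R, and Taxon T show the derived state '+' for I, supporting them as a clade.
Only Taxon D and Taxon T show the derived state '-' for II, supporting them as a clade.
Only Taxon D, Taxon L, Taxon R, and Taxon T show the derived state '-' for III, supporting them as a clade.
IV: derived state '-' in Taxon R only — an autapomorphy, so it tells us nothing about relationships among taxa.
Most parsimonious ingroup topology: (Taxon E,((Taxon R,(Taxon D,Taxon T)),Taxon L)).
Taxon D and Taxon T form a cherry on this tree, so they are sister taxa.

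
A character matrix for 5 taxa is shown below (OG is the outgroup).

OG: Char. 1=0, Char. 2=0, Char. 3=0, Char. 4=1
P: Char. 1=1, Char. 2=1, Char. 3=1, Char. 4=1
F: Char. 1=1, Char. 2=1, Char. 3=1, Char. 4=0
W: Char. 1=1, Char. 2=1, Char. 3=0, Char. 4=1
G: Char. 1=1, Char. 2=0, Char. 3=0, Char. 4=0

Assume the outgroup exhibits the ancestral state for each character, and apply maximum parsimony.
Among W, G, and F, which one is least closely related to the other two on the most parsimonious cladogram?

G

Character polarity is set by the outgroup: the derived state is whichever differs from the outgroup's state, so for Char. 4 the derived state is '0', and for the remaining characters it is '1'.
Char. 1 (derived state '1') is shared by all ingroup taxa — unites the whole ingroup.
Char. 2 (derived state '1') is shared by F, P, and W — a synapomorphy uniting that clade.
Only F and P show the derived state '1' for Char. 3, supporting them as a clade.
Char. 4 (state '0') occurs in F and G but conflicts with the nesting implied by the other characters — most parsimoniously interpreted as homoplasy.
Most parsimonious ingroup topology: (((P,F),W),G).
F and W share a more recent common ancestor with each other than either does with G, so G is the least closely related of the three.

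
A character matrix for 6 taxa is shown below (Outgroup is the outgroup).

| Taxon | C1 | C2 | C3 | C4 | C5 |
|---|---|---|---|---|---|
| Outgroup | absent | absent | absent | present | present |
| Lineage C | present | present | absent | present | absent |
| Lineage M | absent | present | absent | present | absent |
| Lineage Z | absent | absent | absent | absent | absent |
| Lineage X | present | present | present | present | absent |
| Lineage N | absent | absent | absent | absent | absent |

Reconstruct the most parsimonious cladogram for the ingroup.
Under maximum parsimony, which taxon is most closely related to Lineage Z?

Lineage N

Character polarity is set by the outgroup: the derived state is whichever differs from the outgroup's state, so for C4, C5 the derived state is 'absent', and for the remaining characters it is 'present'.
Only Lineage C and Lineage X show the derived state 'present' for C1, supporting them as a clade.
C2 (derived state 'present') is shared by Lineage C, Lineage M, and Lineage X — a synapomorphy uniting that clade.
C3 (derived state 'present') is unique to Lineage X (autapomorphy; uninformative for grouping).
C4 (derived state 'absent') is shared by Lineage N and Lineage Z — a synapomorphy uniting that clade.
All ingroup taxa share the derived state 'absent' for C5; it defines the ingroup but does not resolve relationships within it.
Most parsimonious ingroup topology: (((Lineage C,Lineage X),Lineage M),(Lineage Z,Lineage N)).
Lineage Z and Lineage N form a cherry on this tree, so they are sister taxa.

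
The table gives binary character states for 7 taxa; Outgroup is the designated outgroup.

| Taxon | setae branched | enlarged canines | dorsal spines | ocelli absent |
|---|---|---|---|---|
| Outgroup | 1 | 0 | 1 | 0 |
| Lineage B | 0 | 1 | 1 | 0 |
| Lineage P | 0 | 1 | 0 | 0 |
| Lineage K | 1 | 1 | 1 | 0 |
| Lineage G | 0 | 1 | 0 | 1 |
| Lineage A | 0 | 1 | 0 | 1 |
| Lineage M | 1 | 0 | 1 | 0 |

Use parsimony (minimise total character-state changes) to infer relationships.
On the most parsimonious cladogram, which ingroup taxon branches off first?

Lineage M

Character polarity is set by the outgroup: the derived state is whichever differs from the outgroup's state, so for setae branched, dorsal spines the derived state is '0', and for the remaining characters it is '1'.
setae branched: derived state '0' in Lineage A, Lineage B, Lineage G, and Lineage P only — synapomorphy for {Lineage A, Lineage B, Lineage G, Lineage P}.
enlarged canines (derived state '1') is shared by Lineage A, Lineage B, Lineage G, Lineage K, and Lineage P — a synapomorphy uniting that clade.
dorsal spines (derived state '0') is shared by Lineage A, Lineage G, and Lineage P — a synapomorphy uniting that clade.
ocelli absent: derived state '1' in Lineage A and Lineage G only — synapomorphy for {Lineage A, Lineage G}.
Most parsimonious ingroup topology: (((Lineage B,(Lineage P,(Lineage G,Lineage A))),Lineage K),Lineage M).
Lineage M is sister to the clade containing all other ingroup taxa, so it is the earliest-diverging (most basal) ingroup lineage.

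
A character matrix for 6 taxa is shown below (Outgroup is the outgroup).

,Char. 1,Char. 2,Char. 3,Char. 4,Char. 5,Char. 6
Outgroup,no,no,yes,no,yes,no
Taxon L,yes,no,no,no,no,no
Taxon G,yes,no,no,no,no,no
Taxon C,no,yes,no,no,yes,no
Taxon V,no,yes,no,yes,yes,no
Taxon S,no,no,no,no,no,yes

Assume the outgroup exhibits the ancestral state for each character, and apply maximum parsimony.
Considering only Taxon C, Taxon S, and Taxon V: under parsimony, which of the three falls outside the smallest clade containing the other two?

Taxon S

Character polarity is set by the outgroup: the derived state is whichever differs from the outgroup's state, so for Char. 3, Char. 5 the derived state is 'no', and for the remaining characters it is 'yes'.
Char. 1: derived state 'yes' in Taxon G and Taxon L only — synapomorphy for {Taxon G, Taxon L}.
Char. 2 (derived state 'yes') is shared by Taxon C and Taxon V — a synapomorphy uniting that clade.
Char. 3 (derived state 'no') is shared by all ingroup taxa — unites the whole ingroup.
Char. 4 (derived state 'yes') is unique to Taxon V (autapomorphy; uninformative for grouping).
Char. 5: derived state 'no' in Taxon G, Taxon L, and Taxon S only — synapomorphy for {Taxon G, Taxon L, Taxon S}.
Char. 6: derived state 'yes' in Taxon S only — an autapomorphy, so it tells us nothing about relationships among taxa.
Most parsimonious ingroup topology: (((Taxon L,Taxon G),Taxon S),(Taxon C,Taxon V)).
Taxon C and Taxon V share a more recent common ancestor with each other than either does with Taxon S, so Taxon S is the least closely related of the three.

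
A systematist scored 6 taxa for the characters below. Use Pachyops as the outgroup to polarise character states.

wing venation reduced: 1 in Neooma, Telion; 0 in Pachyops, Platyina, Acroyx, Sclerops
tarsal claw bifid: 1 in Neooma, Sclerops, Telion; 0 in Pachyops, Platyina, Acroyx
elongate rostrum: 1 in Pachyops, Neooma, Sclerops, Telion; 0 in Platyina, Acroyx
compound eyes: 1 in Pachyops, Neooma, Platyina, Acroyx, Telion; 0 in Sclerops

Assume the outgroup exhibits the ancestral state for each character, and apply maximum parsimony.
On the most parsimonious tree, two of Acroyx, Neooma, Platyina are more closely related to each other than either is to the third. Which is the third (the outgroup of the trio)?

Neooma

Character polarity is set by the outgroup: the derived state is whichever differs from the outgroup's state, so for elongate rostrum, compound eyes the derived state is '0', and for the remaining characters it is '1'.
wing venation reduced (derived state '1') is shared by Neooma and Telion — a synapomorphy uniting that clade.
tarsal claw bifid (derived state '1') is shared by Neooma, Sclerops, and Telion — a synapomorphy uniting that clade.
elongate rostrum (derived state '0') is shared by Acroyx and Platyina — a synapomorphy uniting that clade.
compound eyes: derived state '0' in Sclerops only — an autapomorphy, so it tells us nothing about relationships among taxa.
Most parsimonious ingroup topology: (((Neooma,Telion),Sclerops),(Platyina,Acroyx)).
Platyina and Acroyx share a more recent common ancestor with each other than either does with Neooma, so Neooma is the least closely related of the three.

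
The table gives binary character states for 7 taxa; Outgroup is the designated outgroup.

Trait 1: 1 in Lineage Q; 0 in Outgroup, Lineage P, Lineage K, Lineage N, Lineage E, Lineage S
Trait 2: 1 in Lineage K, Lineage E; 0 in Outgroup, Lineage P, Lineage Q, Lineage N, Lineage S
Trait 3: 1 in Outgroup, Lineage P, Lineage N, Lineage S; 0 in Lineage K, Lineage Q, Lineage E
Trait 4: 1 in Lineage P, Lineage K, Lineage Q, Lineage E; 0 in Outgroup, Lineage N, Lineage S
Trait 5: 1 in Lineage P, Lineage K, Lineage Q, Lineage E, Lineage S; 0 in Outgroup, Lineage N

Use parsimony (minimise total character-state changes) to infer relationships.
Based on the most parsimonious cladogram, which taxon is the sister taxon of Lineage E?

Character polarity is set by the outgroup: the derived state is whichever differs from the outgroup's state, so for Trait 3 the derived state is '0', and for the remaining characters it is '1'.
Trait 1: derived state '1' in Lineage Q only — an autapomorphy, so it tells us nothing about relationships among taxa.
Trait 2: derived state '1' in Lineage E and Lineage K only — synapomorphy for {Lineage E, Lineage K}.
Trait 3: derived state '0' in Lineage E, Lineage K, and Lineage Q only — synapomorphy for {Lineage E, Lineage K, Lineage Q}.
Trait 4 (derived state '1') is shared by Lineage E, Lineage K, Lineage P, and Lineage Q — a synapomorphy uniting that clade.
Trait 5: derived state '1' in Lineage E, Lineage K, Lineage P, Lineage Q, and Lineage S only — synapomorphy for {Lineage E, Lineage K, Lineage P, Lineage Q, Lineage S}.
Most parsimonious ingroup topology: (((Lineage P,((Lineage K,Lineage E),Lineage Q)),Lineage S),Lineage N).
Lineage E and Lineage K form a cherry on this tree, so they are sister taxa.

Lineage K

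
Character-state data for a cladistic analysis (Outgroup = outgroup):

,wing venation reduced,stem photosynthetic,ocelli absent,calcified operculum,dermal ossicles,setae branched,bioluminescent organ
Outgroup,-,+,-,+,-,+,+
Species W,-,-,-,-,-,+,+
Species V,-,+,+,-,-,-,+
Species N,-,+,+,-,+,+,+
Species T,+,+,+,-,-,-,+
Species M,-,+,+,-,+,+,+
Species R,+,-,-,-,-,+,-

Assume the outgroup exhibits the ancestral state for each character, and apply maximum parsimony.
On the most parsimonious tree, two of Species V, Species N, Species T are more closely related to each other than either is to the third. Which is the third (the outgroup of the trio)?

Species N

Character polarity is set by the outgroup: the derived state is whichever differs from the outgroup's state, so for stem photosynthetic, calcified operculum, setae branched, bioluminescent organ the derived state is '-', and for the remaining characters it is '+'.
wing venation reduced (state '+') occurs in Species R and Species T but conflicts with the nesting implied by the other characters — most parsimoniously interpreted as homoplasy.
Only Species R and Species W show the derived state '-' for stem photosynthetic, supporting them as a clade.
Only Species M, Species N, Species T, and Species V show the derived state '+' for ocelli absent, supporting them as a clade.
calcified operculum (derived state '-') is shared by all ingroup taxa — unites the whole ingroup.
dermal ossicles (derived state '+') is shared by Species M and Species N — a synapomorphy uniting that clade.
setae branched (derived state '-') is shared by Species T and Species V — a synapomorphy uniting that clade.
bioluminescent organ (derived state '-') is unique to Species R (autapomorphy; uninformative for grouping).
Most parsimonious ingroup topology: ((Species W,Species R),((Species V,Species T),(Species N,Species M))).
Species V and Species T share a more recent common ancestor with each other than either does with Species N, so Species N is the least closely related of the three.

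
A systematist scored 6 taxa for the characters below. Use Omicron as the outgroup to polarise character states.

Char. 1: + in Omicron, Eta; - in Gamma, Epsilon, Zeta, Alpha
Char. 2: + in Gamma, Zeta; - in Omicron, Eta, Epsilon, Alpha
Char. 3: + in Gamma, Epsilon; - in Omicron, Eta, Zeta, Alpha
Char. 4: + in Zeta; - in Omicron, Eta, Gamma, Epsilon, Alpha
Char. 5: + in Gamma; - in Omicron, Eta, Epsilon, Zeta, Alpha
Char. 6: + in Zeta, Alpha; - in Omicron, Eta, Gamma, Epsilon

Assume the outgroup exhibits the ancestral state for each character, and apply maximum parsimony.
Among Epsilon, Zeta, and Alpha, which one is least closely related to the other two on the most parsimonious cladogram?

Character polarity is set by the outgroup: the derived state is whichever differs from the outgroup's state, so for Char. 1 the derived state is '-', and for the remaining characters it is '+'.
Char. 1: derived state '-' in Alpha, Epsilon, Gamma, and Zeta only — synapomorphy for {Alpha, Epsilon, Gamma, Zeta}.
Char. 2 (state '+') occurs in Gamma and Zeta but conflicts with the nesting implied by the other characters — most parsimoniously interpreted as homoplasy.
Char. 3 (derived state '+') is shared by Epsilon and Gamma — a synapomorphy uniting that clade.
Char. 4 (derived state '+') is unique to Zeta (autapomorphy; uninformative for grouping).
Char. 5: derived state '+' in Gamma only — an autapomorphy, so it tells us nothing about relationships among taxa.
Char. 6 (derived state '+') is shared by Alpha and Zeta — a synapomorphy uniting that clade.
Most parsimonious ingroup topology: (Eta,((Gamma,Epsilon),(Zeta,Alpha))).
Zeta and Alpha share a more recent common ancestor with each other than either does with Epsilon, so Epsilon is the least closely related of the three.

Epsilon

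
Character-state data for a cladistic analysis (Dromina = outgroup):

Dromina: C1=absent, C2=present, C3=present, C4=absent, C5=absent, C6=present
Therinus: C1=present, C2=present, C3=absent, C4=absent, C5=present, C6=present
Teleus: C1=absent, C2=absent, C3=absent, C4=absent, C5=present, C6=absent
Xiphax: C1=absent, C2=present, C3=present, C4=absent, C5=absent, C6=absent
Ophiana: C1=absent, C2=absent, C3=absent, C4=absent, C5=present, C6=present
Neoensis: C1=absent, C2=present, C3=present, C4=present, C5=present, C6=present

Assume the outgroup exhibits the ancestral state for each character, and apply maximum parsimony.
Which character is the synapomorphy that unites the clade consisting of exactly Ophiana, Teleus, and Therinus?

Character polarity is set by the outgroup: the derived state is whichever differs from the outgroup's state, so for C2, C3, C6 the derived state is 'absent', and for the remaining characters it is 'present'.
C1 (derived state 'present') is unique to Therinus (autapomorphy; uninformative for grouping).
C2: derived state 'absent' in Ophiana and Teleus only — synapomorphy for {Ophiana, Teleus}.
Only Ophiana, Teleus, and Therinus show the derived state 'absent' for C3, supporting them as a clade.
C4 (derived state 'present') is unique to Neoensis (autapomorphy; uninformative for grouping).
C5 (derived state 'present') is shared by Neoensis, Ophiana, Teleus, and Therinus — a synapomorphy uniting that clade.
C6 groups Teleus and Xiphax, which is incompatible with the clades supported by the remaining characters; treating it as convergent (homoplasy) costs fewer steps than any alternative tree.
Most parsimonious ingroup topology: (((Therinus,(Teleus,Ophiana)),Neoensis),Xiphax).
The clade {Ophiana, Teleus, Therinus} is supported by C3: its derived state 'absent' occurs in exactly those taxa and in no other taxon (including the outgroup).

C3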